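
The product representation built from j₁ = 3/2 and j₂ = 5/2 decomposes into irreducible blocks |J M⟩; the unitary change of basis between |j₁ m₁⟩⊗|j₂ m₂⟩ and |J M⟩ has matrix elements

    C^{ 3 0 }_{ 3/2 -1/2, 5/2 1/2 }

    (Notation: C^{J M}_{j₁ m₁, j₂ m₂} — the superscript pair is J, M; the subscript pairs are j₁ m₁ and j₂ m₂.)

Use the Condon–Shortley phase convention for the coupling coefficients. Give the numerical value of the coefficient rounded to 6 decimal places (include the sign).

-0.447214  (= −√(1/5))

√[7·1!2!4!/8! · 1!2!3!2!3!3!] = √(36/5)
  +(−1)^0/∏(0,1,2,3,0,1)! = 1/12  (running 1/12)
  +(−1)^1/∏(1,0,1,2,1,2)! = -1/4  (running -1/6)
⟨..|..⟩ = √(36/5)·(-1/6) = -0.447214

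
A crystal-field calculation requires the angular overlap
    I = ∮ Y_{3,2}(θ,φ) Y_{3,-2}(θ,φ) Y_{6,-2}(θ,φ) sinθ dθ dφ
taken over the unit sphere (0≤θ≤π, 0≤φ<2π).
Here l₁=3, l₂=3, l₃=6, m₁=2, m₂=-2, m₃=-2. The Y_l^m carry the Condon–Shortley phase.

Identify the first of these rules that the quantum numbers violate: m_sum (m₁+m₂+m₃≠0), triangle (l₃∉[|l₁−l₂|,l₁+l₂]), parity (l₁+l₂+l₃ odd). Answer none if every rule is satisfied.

Σmᵢ = -2  ✗
l₃∈[|l₁−l₂|,l₁+l₂]=[0,6], have l₃=6
Σlᵢ = 12 ⇒ even

m_sum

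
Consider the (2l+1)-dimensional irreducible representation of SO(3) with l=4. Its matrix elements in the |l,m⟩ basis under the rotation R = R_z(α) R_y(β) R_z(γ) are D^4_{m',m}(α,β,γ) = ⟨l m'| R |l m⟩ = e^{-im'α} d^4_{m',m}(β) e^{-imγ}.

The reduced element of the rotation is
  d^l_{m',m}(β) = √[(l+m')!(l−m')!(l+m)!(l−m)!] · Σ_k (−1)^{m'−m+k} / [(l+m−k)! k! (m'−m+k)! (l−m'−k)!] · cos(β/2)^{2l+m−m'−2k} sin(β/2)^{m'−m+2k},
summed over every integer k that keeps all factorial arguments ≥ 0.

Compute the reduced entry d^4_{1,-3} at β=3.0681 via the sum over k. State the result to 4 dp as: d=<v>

d=-0.0106

d^4_{1,-3}(β=3.0681) via the finite sum:
c=cos(3.068100/2)=0.036738, s=sin(3.068100/2)=0.999325; N=√[120·6·1·5040]=1904.940944
k: max(0,(-3)−(1))=0 … min(4+(-3),4−(1))=1
  k=0: (−1)^4·1904.9409/(144)·0.0367^4·0.9993^4 = +0.000024
  k=1: (−1)^5·1904.9409/(240)·0.0367^2·0.9993^6 = -0.010669
d^4_{1,-3}(3.0681) = +0.000024 -0.010669 = -0.010645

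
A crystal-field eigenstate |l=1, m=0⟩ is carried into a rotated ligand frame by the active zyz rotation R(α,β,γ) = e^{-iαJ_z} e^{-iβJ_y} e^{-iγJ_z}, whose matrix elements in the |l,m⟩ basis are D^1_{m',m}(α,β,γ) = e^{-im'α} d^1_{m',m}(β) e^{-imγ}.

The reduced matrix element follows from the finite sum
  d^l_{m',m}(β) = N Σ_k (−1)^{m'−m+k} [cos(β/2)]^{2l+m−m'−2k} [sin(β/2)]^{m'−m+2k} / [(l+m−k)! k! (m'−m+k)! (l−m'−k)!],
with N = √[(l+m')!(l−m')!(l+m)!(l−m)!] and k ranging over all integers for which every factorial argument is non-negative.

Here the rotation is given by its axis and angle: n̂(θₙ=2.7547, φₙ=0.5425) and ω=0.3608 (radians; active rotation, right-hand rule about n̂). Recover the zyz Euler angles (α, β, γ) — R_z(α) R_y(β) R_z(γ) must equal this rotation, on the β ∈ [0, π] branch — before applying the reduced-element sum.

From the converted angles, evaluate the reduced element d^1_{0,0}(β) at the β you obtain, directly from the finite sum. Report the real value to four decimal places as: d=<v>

d=0.9908

Axis–angle → zyz. n̂ = (sinθₙcosφₙ, sinθₙsinφₙ, cosθₙ) = (+0.323138, +0.194798, -0.926086), ω = 0.3608.
R = I cosω + sinω [n̂]ₓ + (1−cosω) n̂n̂ᵀ gives
  R = [+0.942338, +0.330982, +0.049501; -0.322877, +0.938058, -0.125690; -0.088036, +0.102460, +0.990834]
β = atan2(√(R₁₃²+R₂₃²), R₃₃) = 0.135501; α = atan2(R₂₃, R₁₃) mod 2π = 5.087566; γ = atan2(R₃₂, −R₃₁) mod 2π = 0.860973
d^1_{0,0}(β=0.1355) via the finite sum:
With c≡cos(β/2)=0.997706 and s≡sin(β/2)=0.067699, N=[1·1·1·1]^{1/2}=1.000000
k∈{0,1} keeps every argument non-negative
  k=0: (−1)^0·1.0000/(1)·0.9977^2·0.0677^0 = +0.995417
  k=1: (−1)^1·1.0000/(1)·0.9977^0·0.0677^2 = -0.004583
d^1_{0,0}(0.1355) = +0.995417 -0.004583 = +0.990834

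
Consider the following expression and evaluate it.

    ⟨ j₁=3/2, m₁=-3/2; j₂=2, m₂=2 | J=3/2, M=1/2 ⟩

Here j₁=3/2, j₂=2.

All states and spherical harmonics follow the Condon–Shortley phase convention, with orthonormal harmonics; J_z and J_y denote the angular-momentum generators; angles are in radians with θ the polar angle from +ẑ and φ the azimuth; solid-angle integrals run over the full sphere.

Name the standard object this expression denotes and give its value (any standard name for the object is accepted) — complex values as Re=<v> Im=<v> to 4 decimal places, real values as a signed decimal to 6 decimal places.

This is a Clebsch–Gordan (vector-coupling) coefficient.
triangle: 2!*1!*2!/6! = 4/720
(j±m)!: 0!*3!*4!*0!*2!*1! = 288
prefactor² = (2J+1)*Δ*N² = 32/5
  k=2: +1/(2!*0!*1!*2!*0!*0!) = 1/4
Σ = 1/4  ⇒  CG² = 32/5*(1/4)² = 2/5
CG = +√(2/5) = +0.632456

Clebsch–Gordan coefficient, +√(2/5) ≈ +0.632456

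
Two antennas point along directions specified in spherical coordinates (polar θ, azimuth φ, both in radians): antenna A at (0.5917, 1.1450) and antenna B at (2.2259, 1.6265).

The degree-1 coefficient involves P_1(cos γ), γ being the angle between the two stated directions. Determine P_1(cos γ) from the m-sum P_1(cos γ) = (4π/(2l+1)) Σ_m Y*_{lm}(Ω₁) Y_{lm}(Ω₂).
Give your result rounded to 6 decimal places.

-0.113651

Term-by-term m-sum for l=1 (normalisation 4π/3 = 4.188790):
  m=-1: (0.079597, 0.175500) × (-0.015253, -0.273547) = (0.046793, -0.024450)  (running Σ = (0.046793, -0.024450))
  m=0: (0.405537, -0.000000) × (-0.297677, 0.000000) = (-0.120719, 0.000000)  (running Σ = (-0.073926, -0.024450))
  m=1: (-0.079597, 0.175500) × (0.015253, -0.273547) = (0.046793, 0.024450)  (running Σ = (-0.027132, 0.000000))
Total Σ_m = (-0.027132, 0.000000). Multiply by 4.188790: (-0.113651, 0.000000). P_1(cos γ) = -0.113651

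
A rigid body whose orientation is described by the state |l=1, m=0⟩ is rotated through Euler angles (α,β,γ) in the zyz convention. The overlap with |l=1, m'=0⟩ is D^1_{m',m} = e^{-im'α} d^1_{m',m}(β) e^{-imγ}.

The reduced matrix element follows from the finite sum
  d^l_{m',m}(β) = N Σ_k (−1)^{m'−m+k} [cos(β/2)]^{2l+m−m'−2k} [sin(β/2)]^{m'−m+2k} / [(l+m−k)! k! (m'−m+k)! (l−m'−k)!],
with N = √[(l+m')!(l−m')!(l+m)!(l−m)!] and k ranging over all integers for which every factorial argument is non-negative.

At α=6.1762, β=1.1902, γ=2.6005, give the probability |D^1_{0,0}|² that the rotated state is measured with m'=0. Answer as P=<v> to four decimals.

P=0.1380

First d^1_{0,0}(β=1.1902), then the phase factors e^{-i(0)α} and e^{-i(0)γ}:
With c≡cos(β/2)=0.828092 and s≡sin(β/2)=0.560592, N=[1·1·1·1]^{1/2}=1.000000
The bounds max(0,m−m')=0 and min(l+m,l−m')=1 give 2 terms
  k=0: (−1)^0·1.0000/(1)·0.8281^2·0.5606^0 = +0.685737
  k=1: (−1)^1·1.0000/(1)·0.8281^0·0.5606^2 = -0.314263
d^1_{0,0}(1.1902) = +0.685737 -0.314263 = +0.371474
|D^1_{0,0}|² = |d^1_{0,0}(β)|² = (+0.371474)² = 0.137993 (the z-rotation phases have unit modulus)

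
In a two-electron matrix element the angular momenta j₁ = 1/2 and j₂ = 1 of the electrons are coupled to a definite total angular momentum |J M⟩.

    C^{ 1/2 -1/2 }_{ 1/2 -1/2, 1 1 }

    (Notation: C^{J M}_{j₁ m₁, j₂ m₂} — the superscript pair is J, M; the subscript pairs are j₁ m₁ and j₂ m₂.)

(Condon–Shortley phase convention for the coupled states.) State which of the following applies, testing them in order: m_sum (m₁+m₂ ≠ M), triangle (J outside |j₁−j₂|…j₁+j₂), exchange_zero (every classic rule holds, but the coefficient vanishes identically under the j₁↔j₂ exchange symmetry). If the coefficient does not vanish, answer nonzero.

m-sum: m₁+m₂ = -1/2+1 = 1/2, M = -1/2  ✗ ⇒ coefficient is 0

m_sum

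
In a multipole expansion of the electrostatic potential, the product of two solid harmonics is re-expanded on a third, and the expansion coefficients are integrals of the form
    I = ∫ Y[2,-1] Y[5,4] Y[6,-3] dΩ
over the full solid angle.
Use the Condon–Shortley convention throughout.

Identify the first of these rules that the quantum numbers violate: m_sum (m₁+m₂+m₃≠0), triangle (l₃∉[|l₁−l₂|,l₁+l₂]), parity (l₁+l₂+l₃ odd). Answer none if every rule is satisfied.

parity

azimuthal sum: -1 + 4 − 3 = 0  ✓
3 ≤ 6 ≤ 7 (triangle on l)  ✓
L = 2 + 5 + 6 = 13 (odd)  ✗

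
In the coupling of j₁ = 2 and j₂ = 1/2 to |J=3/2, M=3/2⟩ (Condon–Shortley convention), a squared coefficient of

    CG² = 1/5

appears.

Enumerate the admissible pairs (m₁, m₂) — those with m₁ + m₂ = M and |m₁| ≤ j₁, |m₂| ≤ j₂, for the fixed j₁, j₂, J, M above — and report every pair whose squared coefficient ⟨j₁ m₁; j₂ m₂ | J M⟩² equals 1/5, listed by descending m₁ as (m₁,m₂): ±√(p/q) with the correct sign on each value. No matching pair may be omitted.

Admissible pairs with m₁+m₂ = M = 3/2: (1,1/2), (2,-1/2)
  (m₁,m₂)=(2,-1/2): CG² = 4/5, CG = +√(4/5)
  (m₁,m₂)=(1,1/2): CG² = 1/5, CG = −√(1/5)   ← matches the target
Pairs with CG² = 1/5: (1,1/2): −√(1/5)

(1,1/2): −√(1/5)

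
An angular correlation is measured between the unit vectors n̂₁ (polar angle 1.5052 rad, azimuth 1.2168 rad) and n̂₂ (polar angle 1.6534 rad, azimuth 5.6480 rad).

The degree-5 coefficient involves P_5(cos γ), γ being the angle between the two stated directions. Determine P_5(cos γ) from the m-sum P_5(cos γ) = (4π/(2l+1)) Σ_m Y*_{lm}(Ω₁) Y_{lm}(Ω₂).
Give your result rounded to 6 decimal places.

-0.346543

Expand P_5 via completeness: Σ_{m} conj(Y_{5,m}) at Ω₁ times Y_{5,m} at Ω₂ —
  m=-5: (0.45008 - 0.09085j) × (-0.45600 - 0.01566j) = -0.20666 + 0.03438j  (running Σ = -0.20666 + 0.03438j)
  m=-4: (0.01471 - 0.09424j) × (0.09854 - 0.06753j) = -0.00492 - 0.01028j  (running Σ = -0.21158 + 0.02410j)
  m=-3: (0.28857 + 0.16096j) × (0.10561 - 0.30359j) = 0.07934 - 0.07061j  (running Σ = -0.13224 - 0.04651j)
  m=-2: (0.08295 - 0.07101j) × (0.04026 + 0.12995j) = 0.01257 + 0.00792j  (running Σ = -0.11967 - 0.03859j)
  m=-1: (0.10417 + 0.28186j) × (0.23270 + 0.17152j) = -0.02411 + 0.08345j  (running Σ = -0.14378 + 0.04487j)
  m=0: (0.11269 + 0.00000j) × (-0.14017 + 0.00000j) = -0.01580 + 0.00000j  (running Σ = -0.15957 + 0.04487j)
  m=1: (-0.10417 + 0.28186j) × (-0.23270 + 0.17152j) = -0.02411 - 0.08345j  (running Σ = -0.18368 - 0.03859j)
  m=2: (0.08295 + 0.07101j) × (0.04026 - 0.12995j) = 0.01257 - 0.00792j  (running Σ = -0.17111 - 0.04651j)
  m=3: (-0.28857 + 0.16096j) × (-0.10561 - 0.30359j) = 0.07934 + 0.07061j  (running Σ = -0.09177 + 0.02410j)
  m=4: (0.01471 + 0.09424j) × (0.09854 + 0.06753j) = -0.00492 + 0.01028j  (running Σ = -0.09668 + 0.03438j)
  m=5: (-0.45008 - 0.09085j) × (0.45600 - 0.01566j) = -0.20666 - 0.03438j  (running Σ = -0.30335 + 0.00000j)
Total Σ_m = -0.30335 + 0.00000j. Multiply by 1.142397: -0.34654 + 0.00000j. P_5(cos γ) = -0.346543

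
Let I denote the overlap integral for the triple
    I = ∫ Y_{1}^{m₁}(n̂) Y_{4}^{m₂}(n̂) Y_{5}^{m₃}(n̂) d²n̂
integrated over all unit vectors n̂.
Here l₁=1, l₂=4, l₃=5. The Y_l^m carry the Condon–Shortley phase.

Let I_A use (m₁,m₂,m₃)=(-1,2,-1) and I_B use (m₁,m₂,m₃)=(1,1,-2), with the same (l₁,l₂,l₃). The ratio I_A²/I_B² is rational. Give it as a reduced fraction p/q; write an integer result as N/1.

Same 1,4,5: normalisation and zero-m 3j drop out of the ratio.
A: Δ: 0! 2! 8! / 11! → 1/495; sum: t=0:+1/2880 = 1/2880; 3j²(1 4 5; -1 2 -1) = Δ·Π!·Σ² = 2/165  (sign +1)
B: Δ: 0! 2! 8! / 11! → 1/495; sum: t=0:+1/1440 = 1/1440; 3j²(1 4 5; 1 1 -2) = Δ·Π!·Σ² = 7/165  (sign -1)
I_A²/I_B² = (2/165)/(7/165) = 2/7

2/7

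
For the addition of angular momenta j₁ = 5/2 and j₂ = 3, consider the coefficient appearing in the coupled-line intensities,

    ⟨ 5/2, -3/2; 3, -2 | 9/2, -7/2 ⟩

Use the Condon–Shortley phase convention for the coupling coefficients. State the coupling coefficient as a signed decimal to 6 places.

j₁+j₂−J=1  J+j₁−j₂=4  J−j₁+j₂=5  j₁+j₂+J+1=11
(j₁±m₁, j₂±m₂, J±M) = (1,4,1,5,1,8)
P² = 921600/11
sum k=0..1:
  [0] +1/576 = 1/576
  [1] −1/720 = -1/720
S = 1/2880
C² = P²·S² = 1/99 ; C = +0.100504

+0.100504  (= +√(1/99))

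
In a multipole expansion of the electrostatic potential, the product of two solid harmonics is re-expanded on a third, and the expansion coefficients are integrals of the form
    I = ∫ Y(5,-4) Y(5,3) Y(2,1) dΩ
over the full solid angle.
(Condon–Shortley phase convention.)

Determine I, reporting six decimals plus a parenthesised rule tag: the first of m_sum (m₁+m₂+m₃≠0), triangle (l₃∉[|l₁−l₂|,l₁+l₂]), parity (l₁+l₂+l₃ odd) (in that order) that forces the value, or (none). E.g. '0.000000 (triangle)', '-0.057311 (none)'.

m-sum 0 ✓  L=12 even ✓  0≤2≤10 ✓
Π(2lᵢ+1) = 11×11×5 = 605
triangle coeff Δ(5,5,2) = 1/38610
Σ_t [3,5]: t=3:−1/2880 t=4:+1/576 t=5:−1/2880 = 1/960
(3j)²=10/429 [(5 5 2; 0 0 0)], sign=+1
Σ_t [7,8]: t=7:−1/10080 t=8:+1/80640 = -1/11520
(3j)²=49/1430 [(5 5 2; -4 3 1)], sign=+1
⇒ 4πI² = 245/507
I = (+1)√(245/507/(4π)) = 0.19609844
No selection rule forces the value: the integral is nonzero (none).

0.196098 (none)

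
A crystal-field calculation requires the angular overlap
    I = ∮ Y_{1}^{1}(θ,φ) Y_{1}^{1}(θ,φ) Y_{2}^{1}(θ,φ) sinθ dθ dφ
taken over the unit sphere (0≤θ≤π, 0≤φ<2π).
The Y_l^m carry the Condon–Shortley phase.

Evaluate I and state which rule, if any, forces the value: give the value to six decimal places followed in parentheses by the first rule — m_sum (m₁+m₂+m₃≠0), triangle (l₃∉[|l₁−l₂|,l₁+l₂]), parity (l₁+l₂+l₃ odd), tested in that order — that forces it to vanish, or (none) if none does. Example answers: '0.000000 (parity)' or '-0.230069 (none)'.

0.000000 (m_sum)

Σmᵢ = 3 ≠ 0, so the φ-integral vanishes; I = 0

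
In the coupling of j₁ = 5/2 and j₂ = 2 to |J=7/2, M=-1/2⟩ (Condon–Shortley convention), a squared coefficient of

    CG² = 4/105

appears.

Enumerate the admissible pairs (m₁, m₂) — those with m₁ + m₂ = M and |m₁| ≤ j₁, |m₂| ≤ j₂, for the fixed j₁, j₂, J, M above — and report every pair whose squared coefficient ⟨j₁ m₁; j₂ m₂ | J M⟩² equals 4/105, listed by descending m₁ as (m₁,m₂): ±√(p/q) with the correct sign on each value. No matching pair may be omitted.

(-1/2,0): −√(4/105)

Admissible pairs with m₁+m₂ = M = -1/2: (-5/2,2), (-3/2,1), (-1/2,0), (1/2,-1), (3/2,-2)
  (m₁,m₂)=(3/2,-2): CG² = 64/315, CG = +√(64/315)
  (m₁,m₂)=(1/2,-1): CG² = 14/45, CG = +√(14/45)
  (m₁,m₂)=(-1/2,0): CG² = 4/105, CG = −√(4/105)   ← matches the target
  (m₁,m₂)=(-3/2,1): CG² = 121/315, CG = −√(121/315)
  (m₁,m₂)=(-5/2,2): CG² = 4/63, CG = −√(4/63)
Pairs with CG² = 4/105: (-1/2,0): −√(4/105)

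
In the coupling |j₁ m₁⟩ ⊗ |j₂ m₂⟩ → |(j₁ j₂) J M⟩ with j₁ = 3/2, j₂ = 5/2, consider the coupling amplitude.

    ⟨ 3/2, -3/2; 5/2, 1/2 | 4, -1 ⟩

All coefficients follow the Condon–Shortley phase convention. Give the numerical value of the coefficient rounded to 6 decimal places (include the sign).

j₁+j₂−J=0  J+j₁−j₂=3  J−j₁+j₂=5  j₁+j₂+J+1=9
(j₁±m₁, j₂±m₂, J±M) = (0,3,3,2,3,5)
P² = 6480/7
sum k=0..0:
  [0] +1/72 = 1/72
S = 1/72
C² = P²·S² = 5/28 ; C = +0.422577

+0.422577  (= +√(5/28))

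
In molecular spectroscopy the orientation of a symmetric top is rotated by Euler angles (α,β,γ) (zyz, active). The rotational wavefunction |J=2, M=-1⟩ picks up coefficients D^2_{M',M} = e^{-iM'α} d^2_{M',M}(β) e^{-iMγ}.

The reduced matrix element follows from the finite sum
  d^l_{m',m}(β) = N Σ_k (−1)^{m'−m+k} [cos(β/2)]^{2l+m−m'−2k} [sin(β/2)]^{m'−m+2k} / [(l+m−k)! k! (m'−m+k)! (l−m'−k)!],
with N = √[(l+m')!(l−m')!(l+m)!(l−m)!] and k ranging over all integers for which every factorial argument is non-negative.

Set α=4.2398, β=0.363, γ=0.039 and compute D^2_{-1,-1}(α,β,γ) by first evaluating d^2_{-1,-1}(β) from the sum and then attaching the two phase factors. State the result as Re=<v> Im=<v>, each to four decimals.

D^2_{-1,-1}(4.2398,0.3630,0.0390) = e^{-i·-1·4.2398}·d^2_{-1,-1}(0.3630)·e^{-i·-1·0.0390}. Compute d first:
With c≡cos(β/2)=0.983574 and s≡sin(β/2)=0.180505, N=[1·6·1·6]^{1/2}=6.000000
k∈{0,1} keeps every argument non-negative
  k=0: (−1)^0·6.0000/(6)·0.9836^4·0.1805^0 = +0.935897
  k=1: (−1)^1·6.0000/(2)·0.9836^2·0.1805^2 = -0.094562
d^2_{-1,-1}(0.3630) = +0.935897 -0.094562 = +0.841336
D = (-0.455193-0.890393i)·(+0.841336)·(+0.999240+0.038990i) = -0.353471-0.763482i

Re=-0.3535 Im=-0.7635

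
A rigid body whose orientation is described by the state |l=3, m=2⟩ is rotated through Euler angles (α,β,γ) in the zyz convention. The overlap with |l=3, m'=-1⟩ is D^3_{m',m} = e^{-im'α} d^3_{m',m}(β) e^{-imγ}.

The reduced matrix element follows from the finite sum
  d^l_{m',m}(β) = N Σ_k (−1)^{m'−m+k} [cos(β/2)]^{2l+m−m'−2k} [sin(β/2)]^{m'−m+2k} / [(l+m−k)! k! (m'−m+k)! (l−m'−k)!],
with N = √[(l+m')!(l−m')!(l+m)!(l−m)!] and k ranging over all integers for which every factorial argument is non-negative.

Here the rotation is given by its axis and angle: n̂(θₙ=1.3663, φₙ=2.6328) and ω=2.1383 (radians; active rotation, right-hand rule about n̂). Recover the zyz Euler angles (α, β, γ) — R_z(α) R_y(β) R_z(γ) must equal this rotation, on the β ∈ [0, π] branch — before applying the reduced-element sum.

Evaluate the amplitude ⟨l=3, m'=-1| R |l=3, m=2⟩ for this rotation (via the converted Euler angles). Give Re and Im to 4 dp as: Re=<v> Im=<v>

Re=0.2063 Im=-0.0661

Axis–angle → zyz. n̂ = (sinθₙcosφₙ, sinθₙsinφₙ, cosθₙ) = (-0.855136, +0.476973, +0.203074), ω = 2.1383.
R = I cosω + sinω [n̂]ₓ + (1−cosω) n̂n̂ᵀ gives
  R = [+0.586801, -0.798364, +0.135205; -0.455881, -0.187736, +0.870016; -0.669206, -0.572163, -0.474122]
β = atan2(√(R₁₃²+R₂₃²), R₃₃) = 2.064763; α = atan2(R₂₃, R₁₃) mod 2π = 1.416625; γ = atan2(R₃₂, −R₃₁) mod 2π = 5.575803
D^3_{-1,2}(1.4166,2.0648,5.5758) = e^{-i·-1·1.4166}·d^3_{-1,2}(2.0648)·e^{-i·2·5.5758}. Compute d first:
c=cos(2.064763/2)=0.512776, s=sin(2.064763/2)=0.858523; N=√[2·24·120·1]=75.894664
k∈{3,4} keeps every argument non-negative
  k=3: (−1)^0·75.8947/(12)·0.5128^3·0.8585^3 = +0.539594
  k=4: (−1)^1·75.8947/(24)·0.5128^1·0.8585^5 = -0.756286
d^3_{-1,2}(2.0648) = +0.539594 -0.756286 = -0.216692
Phases: e^{-i·(-1)·1.4166}=+0.153561+0.988139i, e^{-i·(2)·5.5758}=+0.155399+0.987852i ⇒ D=+0.206350-0.066146i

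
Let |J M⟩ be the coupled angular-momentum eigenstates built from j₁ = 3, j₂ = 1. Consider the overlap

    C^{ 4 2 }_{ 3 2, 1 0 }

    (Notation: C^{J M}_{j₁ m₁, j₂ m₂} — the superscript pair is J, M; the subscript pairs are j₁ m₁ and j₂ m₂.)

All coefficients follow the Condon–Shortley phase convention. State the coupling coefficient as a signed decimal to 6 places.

+√(3/7) ≈ +0.654654

√[9·0!6!2!/9! · 5!1!1!1!6!2!] = √(43200/7)
  +(−1)^0/∏(0,0,1,1,5,1)! = 1/120  (running 1/120)
⟨..|..⟩ = √(43200/7)·(1/120) = +0.654654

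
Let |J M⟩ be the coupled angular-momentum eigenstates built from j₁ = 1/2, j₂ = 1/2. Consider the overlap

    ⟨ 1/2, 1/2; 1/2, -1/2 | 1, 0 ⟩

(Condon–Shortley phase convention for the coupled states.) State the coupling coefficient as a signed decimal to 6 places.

+0.707107

√[3·0!1!1!/3! · 1!0!0!1!1!1!] = √(1/2)
  +(−1)^0/∏(0,0,0,0,1,1)! = 1  (running 1)
⟨..|..⟩ = √(1/2)·(1) = +0.707107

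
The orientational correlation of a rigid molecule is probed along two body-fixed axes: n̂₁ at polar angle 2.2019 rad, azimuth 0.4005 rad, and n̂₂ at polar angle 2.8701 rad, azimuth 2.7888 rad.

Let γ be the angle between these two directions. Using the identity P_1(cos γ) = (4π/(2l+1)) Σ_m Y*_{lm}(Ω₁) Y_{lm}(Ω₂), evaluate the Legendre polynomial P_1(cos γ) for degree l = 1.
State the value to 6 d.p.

Expand P_1 via completeness: Σ_{m} conj(Y_{1,m}) at Ω₁ times Y_{1,m} at Ω₂ —
  [-1]  conj(Y_{1,-1})(Ω₁) = (0.256870, 0.108754) ; Y_{1,-1}(Ω₂) = (-0.086945, -0.032013) ; Δ = (-0.018852, -0.017679)
  [+0]  conj(Y_{1,0})(Ω₁) = (-0.288293, -0.000000) ; Y_{1,0}(Ω₂) = (-0.470706, 0.000000) ; Δ = (0.135701, 0.000000)
  [+1]  conj(Y_{1,1})(Ω₁) = (-0.256870, 0.108754) ; Y_{1,1}(Ω₂) = (0.086945, -0.032013) ; Δ = (-0.018852, 0.017679)
Σ over m = (0.097997, 0.000000); ×(4π/3) → (0.410490, 0.000000). Real part: 0.410490

0.410490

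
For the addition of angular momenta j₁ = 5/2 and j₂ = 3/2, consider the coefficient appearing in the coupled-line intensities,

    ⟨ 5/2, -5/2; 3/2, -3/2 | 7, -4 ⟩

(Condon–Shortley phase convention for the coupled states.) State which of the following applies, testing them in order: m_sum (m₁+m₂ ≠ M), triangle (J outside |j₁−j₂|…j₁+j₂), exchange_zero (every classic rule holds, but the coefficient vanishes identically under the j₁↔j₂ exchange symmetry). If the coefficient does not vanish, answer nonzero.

m-sum: m₁+m₂ = -5/2+(-3/2) = -4, M = -4  ✓
triangle: need |j₁−j₂| ≤ J ≤ j₁+j₂, i.e. J ∈ [1, 4]; J = 7 is outside ✗ ⇒ coefficient is 0

triangle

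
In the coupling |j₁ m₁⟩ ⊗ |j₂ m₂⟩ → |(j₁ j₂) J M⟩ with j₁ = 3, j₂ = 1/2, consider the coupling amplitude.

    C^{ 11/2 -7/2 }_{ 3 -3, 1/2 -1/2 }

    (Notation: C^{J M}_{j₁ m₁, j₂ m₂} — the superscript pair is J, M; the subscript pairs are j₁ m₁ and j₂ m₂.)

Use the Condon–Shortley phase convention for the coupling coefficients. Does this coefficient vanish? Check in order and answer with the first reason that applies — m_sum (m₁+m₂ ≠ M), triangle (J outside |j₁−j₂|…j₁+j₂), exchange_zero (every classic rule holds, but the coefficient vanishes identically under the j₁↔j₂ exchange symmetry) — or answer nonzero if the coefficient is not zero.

m-sum: m₁+m₂ = -3+(-1/2) = -7/2, M = -7/2  ✓
triangle: need |j₁−j₂| ≤ J ≤ j₁+j₂, i.e. J ∈ [5/2, 7/2]; J = 11/2 is outside ✗ ⇒ coefficient is 0

triangle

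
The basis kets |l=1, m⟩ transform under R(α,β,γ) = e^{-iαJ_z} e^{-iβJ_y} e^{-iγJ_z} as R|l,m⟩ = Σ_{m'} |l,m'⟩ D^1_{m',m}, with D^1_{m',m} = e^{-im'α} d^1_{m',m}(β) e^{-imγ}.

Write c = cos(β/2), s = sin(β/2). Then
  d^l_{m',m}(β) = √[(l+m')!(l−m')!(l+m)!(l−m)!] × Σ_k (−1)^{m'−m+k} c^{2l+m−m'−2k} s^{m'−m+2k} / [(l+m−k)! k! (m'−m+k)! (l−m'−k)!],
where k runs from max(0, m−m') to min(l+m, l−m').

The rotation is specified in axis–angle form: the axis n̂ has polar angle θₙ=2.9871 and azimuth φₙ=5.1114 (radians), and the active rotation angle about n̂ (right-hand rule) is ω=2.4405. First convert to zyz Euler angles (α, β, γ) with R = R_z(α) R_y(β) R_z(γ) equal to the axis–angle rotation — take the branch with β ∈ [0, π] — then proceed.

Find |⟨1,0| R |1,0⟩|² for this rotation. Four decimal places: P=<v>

Axis–angle → zyz. n̂ = (sinθₙcosφₙ, sinθₙsinφₙ, cosθₙ) = (+0.059783, -0.141791, -0.988090), ω = 2.4405.
R = I cosω + sinω [n̂]ₓ + (1−cosω) n̂n̂ᵀ gives
  R = [-0.757833, +0.622416, -0.195672; -0.652324, -0.728670, +0.208596; -0.012747, +0.285723, +0.958228]
β = atan2(√(R₁₃²+R₂₃²), R₃₃) = 0.290057; α = atan2(R₂₃, R₁₃) mod 2π = 2.324236; γ = atan2(R₃₂, −R₃₁) mod 2π = 1.526214
Split into d^1_{0,0}(β=0.2901) × two z-phases.
c=cos(0.290057/2)=0.989502, s=sin(0.290057/2)=0.144521; N=√[1·1·1·1]=1.000000
Admissible k: 0..1 (factorial args all ≥0)
  k=0: (−1)^0·1.0000/(1)·0.9895^2·0.1445^0 = +0.979114
  k=1: (−1)^1·1.0000/(1)·0.9895^0·0.1445^2 = -0.020886
d^1_{0,0}(0.2901) = +0.979114 -0.020886 = +0.958228
|D^1_{0,0}|² = |d^1_{0,0}(β)|² = (+0.958228)² = 0.918200 (the z-rotation phases have unit modulus)

P=0.9182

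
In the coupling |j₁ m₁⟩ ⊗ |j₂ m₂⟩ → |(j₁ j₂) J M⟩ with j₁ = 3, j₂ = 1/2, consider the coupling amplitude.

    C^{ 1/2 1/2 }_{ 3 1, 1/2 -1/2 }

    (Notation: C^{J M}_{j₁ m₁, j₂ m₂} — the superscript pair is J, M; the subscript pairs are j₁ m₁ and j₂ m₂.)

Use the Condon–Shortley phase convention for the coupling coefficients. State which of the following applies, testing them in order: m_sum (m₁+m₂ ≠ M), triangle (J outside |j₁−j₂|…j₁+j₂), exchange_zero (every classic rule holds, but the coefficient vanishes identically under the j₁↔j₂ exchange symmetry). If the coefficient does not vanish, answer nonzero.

m-sum: m₁+m₂ = 1+(-1/2) = 1/2, M = 1/2  ✓
triangle: need |j₁−j₂| ≤ J ≤ j₁+j₂, i.e. J ∈ [5/2, 7/2]; J = 1/2 is outside ✗ ⇒ coefficient is 0

triangle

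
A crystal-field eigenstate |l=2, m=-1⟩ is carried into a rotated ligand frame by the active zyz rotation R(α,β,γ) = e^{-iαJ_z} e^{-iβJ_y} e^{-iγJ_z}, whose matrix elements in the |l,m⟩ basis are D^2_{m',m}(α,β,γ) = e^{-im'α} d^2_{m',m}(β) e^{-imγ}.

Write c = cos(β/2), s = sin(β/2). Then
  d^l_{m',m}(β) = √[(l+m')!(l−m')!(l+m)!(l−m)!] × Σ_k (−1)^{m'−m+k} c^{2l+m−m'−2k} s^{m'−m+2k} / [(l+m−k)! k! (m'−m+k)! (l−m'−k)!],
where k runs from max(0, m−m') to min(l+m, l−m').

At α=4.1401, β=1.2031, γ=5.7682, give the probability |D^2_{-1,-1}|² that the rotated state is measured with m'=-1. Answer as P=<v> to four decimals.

P=0.0365

Split into d^2_{-1,-1}(β=1.2031) × two z-phases.
Half-angle: c=0.824459, s=0.565921. N=√(1·6·1·6)=6.000000
The bounds max(0,m−m')=0 and min(l+m,l−m')=1 give 2 terms
  k=0: (−1)^0·6.0000/(6)·0.8245^4·0.5659^0 = +0.462037
  k=1: (−1)^1·6.0000/(2)·0.8245^2·0.5659^2 = -0.653088
d^2_{-1,-1}(1.2031) = +0.462037 -0.653088 = -0.191050
|D^2_{-1,-1}|² = |d^2_{-1,-1}(β)|² = (-0.191050)² = 0.036500 (the z-rotation phases have unit modulus)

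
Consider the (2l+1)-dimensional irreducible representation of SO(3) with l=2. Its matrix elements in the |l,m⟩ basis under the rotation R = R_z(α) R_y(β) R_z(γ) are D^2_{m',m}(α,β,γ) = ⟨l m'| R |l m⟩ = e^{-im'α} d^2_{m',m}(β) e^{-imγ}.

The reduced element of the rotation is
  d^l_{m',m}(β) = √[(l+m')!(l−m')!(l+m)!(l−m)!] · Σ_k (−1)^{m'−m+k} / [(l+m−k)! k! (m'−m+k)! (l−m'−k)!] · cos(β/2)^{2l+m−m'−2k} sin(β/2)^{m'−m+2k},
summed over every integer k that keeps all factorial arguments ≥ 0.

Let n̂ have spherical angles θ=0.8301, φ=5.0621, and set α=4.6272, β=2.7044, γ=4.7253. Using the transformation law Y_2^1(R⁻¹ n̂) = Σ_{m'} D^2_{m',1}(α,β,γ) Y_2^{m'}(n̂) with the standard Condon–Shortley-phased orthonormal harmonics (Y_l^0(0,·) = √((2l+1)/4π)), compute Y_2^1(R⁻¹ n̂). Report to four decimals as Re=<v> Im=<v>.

Need the full column D^2_{m',1} for m'=−2..2 at α=4.6272, β=2.7044, γ=4.7253.
cos(β/2)=0.216860, sin(β/2)=0.976203
d^2_{-2,1}: single k=3 term ⇒ +0.403486;  D = -0.073541-0.396728i
d^2_{-1,1}: k∈[2..3] ⇒ +0.134449 -0.908155 = -0.773706;  D = -0.769986+0.075779i
d^2_{0,1}: k∈[1..2] ⇒ +0.024387 -0.494168 = -0.469781;  D = -0.006065-0.469742i
d^2_{1,1}: k∈[0..1] ⇒ +0.002212 -0.134449 = -0.132238;  D = +0.131892+0.009550i
d^2_{2,1}: single k=0 term ⇒ -0.019912;  D = -0.003122+0.019665i
Y_2^{m'}(θ=0.8301,φ=5.0621) and Σ D·Y over m':
  (-0.0735-0.3967i)·(-0.1610+0.1354i)  (-0.7700+0.0758i)·(+0.1318+0.3614i)  (-0.0061-0.4697i)·(+0.1155+0.0000i)  (+0.1319+0.0095i)·(-0.1318+0.3614i)  (-0.0031+0.0197i)·(-0.1610-0.1354i)
Y_2^1(R⁻¹ n̂) = -0.081689-0.224975i

Re=-0.0817 Im=-0.2250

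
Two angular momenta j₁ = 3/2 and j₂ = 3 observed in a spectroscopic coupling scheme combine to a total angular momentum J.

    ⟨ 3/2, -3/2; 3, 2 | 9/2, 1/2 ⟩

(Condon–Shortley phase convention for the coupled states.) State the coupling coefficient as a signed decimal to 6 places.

+√(1/21) ≈ +0.218218

j₁+j₂−J=0  J+j₁−j₂=3  J−j₁+j₂=6  j₁+j₂+J+1=10
(j₁±m₁, j₂±m₂, J±M) = (0,3,5,1,5,4)
P² = 172800/7
sum k=0..0:
  [0] +1/720 = 1/720
S = 1/720
C² = P²·S² = 1/21 ; C = +0.218218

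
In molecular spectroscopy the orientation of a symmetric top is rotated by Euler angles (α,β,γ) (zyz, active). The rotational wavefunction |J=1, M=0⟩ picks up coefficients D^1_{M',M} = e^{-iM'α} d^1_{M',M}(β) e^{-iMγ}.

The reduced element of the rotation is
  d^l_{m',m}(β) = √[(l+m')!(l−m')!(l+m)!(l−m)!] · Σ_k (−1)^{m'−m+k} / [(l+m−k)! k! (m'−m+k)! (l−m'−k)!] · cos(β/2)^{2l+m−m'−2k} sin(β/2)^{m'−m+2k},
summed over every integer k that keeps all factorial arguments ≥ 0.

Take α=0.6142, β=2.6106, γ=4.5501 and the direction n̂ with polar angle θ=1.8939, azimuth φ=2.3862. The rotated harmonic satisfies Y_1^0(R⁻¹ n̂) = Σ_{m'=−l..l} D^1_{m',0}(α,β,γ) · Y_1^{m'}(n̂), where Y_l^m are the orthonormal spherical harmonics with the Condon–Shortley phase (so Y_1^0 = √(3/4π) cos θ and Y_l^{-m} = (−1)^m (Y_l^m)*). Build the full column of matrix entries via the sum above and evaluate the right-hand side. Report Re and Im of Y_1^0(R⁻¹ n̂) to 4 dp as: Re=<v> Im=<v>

Need the full column D^1_{m',0} for m'=−1..1 at α=0.6142, β=2.6106, γ=4.5501.
cos(β/2)=0.262388, sin(β/2)=0.964962
d^1_{-1,0}: single k=1 term ⇒ +0.358071;  D = +0.292628+0.206358i
d^1_{0,0}: k∈[0..1] ⇒ +0.068848 -0.931152 = -0.862305;  D = -0.862305+0.000000i
d^1_{1,0}: single k=0 term ⇒ -0.358071;  D = -0.292628+0.206358i
Y_1^{m'}(θ=1.8939,φ=2.3862) and Σ D·Y over m':
  (+0.2926+0.2064i)·(-0.2385-0.2246i)  (-0.8623+0.0000i)·(-0.1551+0.0000i)  (-0.2926+0.2064i)·(+0.2385-0.2246i)
Y_1^0(R⁻¹ n̂) = +0.086887+0.000000i

Re=0.0869 Im=0.0000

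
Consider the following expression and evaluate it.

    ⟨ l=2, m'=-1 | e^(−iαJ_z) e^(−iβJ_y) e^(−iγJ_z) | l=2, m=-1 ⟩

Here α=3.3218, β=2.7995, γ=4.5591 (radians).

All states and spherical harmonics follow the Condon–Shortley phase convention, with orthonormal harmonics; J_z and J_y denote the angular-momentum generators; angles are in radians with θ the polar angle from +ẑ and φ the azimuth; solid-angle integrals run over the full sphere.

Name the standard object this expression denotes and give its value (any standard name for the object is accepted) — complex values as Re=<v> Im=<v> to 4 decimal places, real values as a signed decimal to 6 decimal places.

Wigner D-matrix element, Re=0.0022 Im=-0.0835

This is a Wigner D-matrix element — the rotation-matrix element ⟨l m'| R(α,β,γ) |l m⟩ in the angular-momentum basis.
First d^2_{-1,-1}(β=2.7995), then the phase factors e^{-i(-1)α} and e^{-i(-1)γ}:
With c≡cos(β/2)=0.170214 and s≡sin(β/2)=0.985407, N=[1·6·1·6]^{1/2}=6.000000
k: max(0,(-1)−(-1))=0 … min(2+(-1),2−(-1))=1
  k=0: (−1)^0·6.0000/(6)·0.1702^4·0.9854^0 = +0.000839
  k=1: (−1)^1·6.0000/(2)·0.1702^2·0.9854^2 = -0.084400
d^2_{-1,-1}(2.7995) = +0.000839 -0.084400 = -0.083560
Attach z-rotation phases: D = e^{-i(-1)(3.3218)}·(-0.083560)·e^{-i(-1)(4.5591)} = +0.002249-0.083530i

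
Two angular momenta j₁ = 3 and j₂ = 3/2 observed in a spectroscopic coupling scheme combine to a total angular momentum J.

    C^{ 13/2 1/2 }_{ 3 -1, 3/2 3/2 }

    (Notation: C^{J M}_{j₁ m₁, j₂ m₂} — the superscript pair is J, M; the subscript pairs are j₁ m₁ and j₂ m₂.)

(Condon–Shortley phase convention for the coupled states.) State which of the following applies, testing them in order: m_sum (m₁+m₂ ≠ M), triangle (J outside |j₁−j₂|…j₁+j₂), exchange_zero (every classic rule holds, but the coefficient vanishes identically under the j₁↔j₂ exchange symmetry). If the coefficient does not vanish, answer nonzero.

m-sum: m₁+m₂ = -1+3/2 = 1/2, M = 1/2  ✓
triangle: need |j₁−j₂| ≤ J ≤ j₁+j₂, i.e. J ∈ [3/2, 9/2]; J = 13/2 is outside ✗ ⇒ coefficient is 0

triangle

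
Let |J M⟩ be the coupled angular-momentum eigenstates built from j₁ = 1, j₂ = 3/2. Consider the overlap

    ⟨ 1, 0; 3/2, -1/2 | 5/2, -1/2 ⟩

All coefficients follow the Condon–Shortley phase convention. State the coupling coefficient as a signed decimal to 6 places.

√[6·0!2!3!/6! · 1!1!1!2!2!3!] = √(12/5)
  +(−1)^0/∏(0,0,1,1,1,2)! = 1/2  (running 1/2)
⟨..|..⟩ = √(12/5)·(1/2) = +0.774597

+0.774597  (= +√(3/5))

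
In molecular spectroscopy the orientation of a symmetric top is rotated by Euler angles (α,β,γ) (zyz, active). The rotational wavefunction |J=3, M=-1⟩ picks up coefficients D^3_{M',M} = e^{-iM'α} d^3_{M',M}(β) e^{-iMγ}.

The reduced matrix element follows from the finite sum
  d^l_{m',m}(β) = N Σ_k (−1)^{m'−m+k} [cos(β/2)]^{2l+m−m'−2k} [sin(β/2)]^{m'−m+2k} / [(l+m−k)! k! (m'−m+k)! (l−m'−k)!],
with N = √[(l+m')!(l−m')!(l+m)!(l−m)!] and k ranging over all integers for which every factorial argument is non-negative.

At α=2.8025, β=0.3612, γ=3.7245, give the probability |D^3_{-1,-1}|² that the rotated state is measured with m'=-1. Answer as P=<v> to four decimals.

P=0.4497

Split into d^3_{-1,-1}(β=0.3612) × two z-phases.
c=cos(0.361200/2)=0.983736, s=sin(0.361200/2)=0.179620; N=√[2·24·2·24]=48.000000
k: max(0,(-1)−(-1))=0 … min(3+(-1),3−(-1))=2
  k=0: (−1)^0·48.0000/(48)·0.9837^6·0.1796^0 = +0.906299
  k=1: (−1)^1·48.0000/(6)·0.9837^4·0.1796^2 = -0.241720
  k=2: (−1)^2·48.0000/(8)·0.9837^2·0.1796^4 = +0.006044
d^3_{-1,-1}(0.3612) = +0.906299 -0.241720 +0.006044 = +0.670623
|D^3_{-1,-1}|² = |d^3_{-1,-1}(β)|² = (+0.670623)² = 0.449735 (the z-rotation phases have unit modulus)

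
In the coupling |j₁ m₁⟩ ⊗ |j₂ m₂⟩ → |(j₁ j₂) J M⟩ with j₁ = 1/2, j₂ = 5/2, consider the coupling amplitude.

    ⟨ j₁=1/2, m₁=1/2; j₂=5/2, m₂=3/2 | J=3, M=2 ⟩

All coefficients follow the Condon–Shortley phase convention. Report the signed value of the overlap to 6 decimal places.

+0.912871  (= +√(5/6))

√[7·0!1!5!/7! · 1!0!4!1!5!1!] = √(480)
  +(−1)^0/∏(0,0,0,4,1,1)! = 1/24  (running 1/24)
⟨..|..⟩ = √(480)·(1/24) = +0.912871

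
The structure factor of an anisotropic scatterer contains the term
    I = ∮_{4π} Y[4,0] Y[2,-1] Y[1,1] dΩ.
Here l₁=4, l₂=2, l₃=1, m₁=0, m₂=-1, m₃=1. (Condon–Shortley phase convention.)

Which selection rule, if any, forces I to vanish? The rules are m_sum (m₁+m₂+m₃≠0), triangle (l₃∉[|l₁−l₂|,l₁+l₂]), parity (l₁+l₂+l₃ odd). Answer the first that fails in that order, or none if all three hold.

Σmᵢ = 0  ✓
l₃∈[|l₁−l₂|,l₁+l₂]=[2,6] required, l₃=1 fails  ✗
Σlᵢ = 7 ⇒ odd

triangle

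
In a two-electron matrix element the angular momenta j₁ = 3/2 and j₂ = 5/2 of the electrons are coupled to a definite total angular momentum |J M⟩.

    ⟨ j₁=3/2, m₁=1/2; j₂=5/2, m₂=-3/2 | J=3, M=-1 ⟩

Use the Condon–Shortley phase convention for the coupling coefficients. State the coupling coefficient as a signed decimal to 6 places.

+√(49/120) ≈ +0.639010

√[7·1!2!4!/8! · 2!1!1!4!2!4!] = √(96/5)
  +(−1)^0/∏(0,1,1,1,1,3)! = 1/6  (running 1/6)
  +(−1)^1/∏(1,0,0,0,2,4)! = -1/48  (running 7/48)
⟨..|..⟩ = √(96/5)·(7/48) = +0.639010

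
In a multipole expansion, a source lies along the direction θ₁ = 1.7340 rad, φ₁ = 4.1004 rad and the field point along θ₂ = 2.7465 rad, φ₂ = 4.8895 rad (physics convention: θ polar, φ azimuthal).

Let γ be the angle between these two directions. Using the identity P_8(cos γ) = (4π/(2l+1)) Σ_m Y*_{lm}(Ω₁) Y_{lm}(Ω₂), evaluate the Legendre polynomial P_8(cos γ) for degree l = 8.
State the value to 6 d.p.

-0.248017

Addition theorem: P_8(cos γ) = (4π/17) Σ_m Y*_{lm}(Ω₁) Y_{lm}(Ω₂), m = −8…8:
  m=-8: (0.08452 + 0.45534j) × (0.00004 - 0.00025j) = 0.00011 - 0.00000j  (running Σ = 0.00011 - 0.00000j)
  m=-7: (0.27747 + 0.12674j) × (0.00225 + 0.00077j) = 0.00053 + 0.00050j  (running Σ = 0.00064 + 0.00050j)
  m=-6: (-0.18100 + 0.10613j) × (-0.00701 + 0.01259j) = -0.00007 - 0.00302j  (running Σ = 0.00057 - 0.00253j)
  m=-5: (-0.02624 + 0.32071j) × (-0.04799 - 0.03923j) = 0.01384 - 0.01436j  (running Σ = 0.01442 - 0.01689j)
  m=-4: (-0.08850 - 0.07358j) × (0.14669 - 0.12569j) = -0.02223 + 0.00033j  (running Σ = -0.00781 - 0.01656j)
  m=-3: (-0.30798 + 0.08364j) × (0.21317 + 0.36271j) = -0.09599 - 0.09388j  (running Σ = -0.10380 - 0.11044j)
  m=-2: (0.02411 - 0.06670j) × (-0.52608 + 0.19456j) = 0.00029 + 0.03978j  (running Σ = -0.10351 - 0.07066j)
  m=-1: (-0.18124 - 0.25821j) × (-0.04132 - 0.23086j) = -0.05212 + 0.05251j  (running Σ = -0.15563 - 0.01815j)
  m=0: (0.05768 + 0.00000j) × (-0.42050 + 0.00000j) = -0.02426 + 0.00000j  (running Σ = -0.17989 - 0.01815j)
  m=1: (0.18124 - 0.25821j) × (0.04132 - 0.23086j) = -0.05212 - 0.05251j  (running Σ = -0.23201 - 0.07066j)
  m=2: (0.02411 + 0.06670j) × (-0.52608 - 0.19456j) = 0.00029 - 0.03978j  (running Σ = -0.23172 - 0.11044j)
  m=3: (0.30798 + 0.08364j) × (-0.21317 + 0.36271j) = -0.09599 + 0.09388j  (running Σ = -0.32771 - 0.01656j)
  m=4: (-0.08850 + 0.07358j) × (0.14669 + 0.12569j) = -0.02223 - 0.00033j  (running Σ = -0.34994 - 0.01689j)
  m=5: (0.02624 + 0.32071j) × (0.04799 - 0.03923j) = 0.01384 + 0.01436j  (running Σ = -0.33610 - 0.00253j)
  m=6: (-0.18100 - 0.10613j) × (-0.00701 - 0.01259j) = -0.00007 + 0.00302j  (running Σ = -0.33616 + 0.00050j)
  m=7: (-0.27747 + 0.12674j) × (-0.00225 + 0.00077j) = 0.00053 - 0.00050j  (running Σ = -0.33564 - 0.00000j)
  m=8: (0.08452 - 0.45534j) × (0.00004 + 0.00025j) = 0.00011 + 0.00000j  (running Σ = -0.33552 - 0.00000j)
Total Σ_m = -0.33552 - 0.00000j. Multiply by 0.739198: -0.24802 - 0.00000j. P_8(cos γ) = -0.248017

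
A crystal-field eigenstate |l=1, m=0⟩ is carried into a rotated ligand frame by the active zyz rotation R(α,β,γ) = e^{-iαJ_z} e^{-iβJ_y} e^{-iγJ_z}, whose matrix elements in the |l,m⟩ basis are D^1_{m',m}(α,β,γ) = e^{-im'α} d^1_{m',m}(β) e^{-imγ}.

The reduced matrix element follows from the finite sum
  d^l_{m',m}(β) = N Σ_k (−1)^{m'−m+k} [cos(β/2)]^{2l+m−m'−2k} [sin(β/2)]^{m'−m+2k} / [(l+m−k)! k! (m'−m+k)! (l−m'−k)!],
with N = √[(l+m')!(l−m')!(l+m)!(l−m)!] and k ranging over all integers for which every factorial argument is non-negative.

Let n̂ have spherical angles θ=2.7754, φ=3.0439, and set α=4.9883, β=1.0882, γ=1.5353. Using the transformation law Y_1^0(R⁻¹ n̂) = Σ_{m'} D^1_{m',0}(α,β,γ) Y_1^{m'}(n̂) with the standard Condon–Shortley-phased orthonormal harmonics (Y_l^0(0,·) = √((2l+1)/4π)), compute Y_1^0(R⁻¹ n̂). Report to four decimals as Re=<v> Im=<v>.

Re=-0.2683 Im=0.0000

Need the full column D^1_{m',0} for m'=−1..1 at α=4.9883, β=1.0882, γ=1.5353.
cos(β/2)=0.855594, sin(β/2)=0.517648
d^1_{-1,0}: single k=1 term ⇒ +0.626350;  D = +0.170633-0.602660i
d^1_{0,0}: k∈[0..1] ⇒ +0.732040 -0.267960 = +0.464081;  D = +0.464081+0.000000i
d^1_{1,0}: single k=0 term ⇒ -0.626350;  D = -0.170633-0.602660i
Y_1^{m'}(θ=2.7754,φ=3.0439) and Σ D·Y over m':
  (+0.1706-0.6027i)·(-0.1231-0.0121i)  (+0.4641+0.0000i)·(-0.4562+0.0000i)  (-0.1706-0.6027i)·(+0.1231-0.0121i)
Y_1^0(R⁻¹ n̂) = -0.268277+0.000000i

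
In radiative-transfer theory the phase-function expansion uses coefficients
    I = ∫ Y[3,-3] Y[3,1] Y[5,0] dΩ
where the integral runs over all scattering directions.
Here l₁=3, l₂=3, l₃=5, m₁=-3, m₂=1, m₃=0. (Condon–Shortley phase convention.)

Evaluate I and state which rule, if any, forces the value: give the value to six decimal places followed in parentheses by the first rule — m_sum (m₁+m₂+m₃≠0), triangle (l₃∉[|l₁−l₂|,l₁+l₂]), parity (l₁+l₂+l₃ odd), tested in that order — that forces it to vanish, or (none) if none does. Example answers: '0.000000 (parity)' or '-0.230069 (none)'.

0.000000 (m_sum)

-3 + 1 + 0 = -2 ≠ 0: azimuthal integral kills it; I = 0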